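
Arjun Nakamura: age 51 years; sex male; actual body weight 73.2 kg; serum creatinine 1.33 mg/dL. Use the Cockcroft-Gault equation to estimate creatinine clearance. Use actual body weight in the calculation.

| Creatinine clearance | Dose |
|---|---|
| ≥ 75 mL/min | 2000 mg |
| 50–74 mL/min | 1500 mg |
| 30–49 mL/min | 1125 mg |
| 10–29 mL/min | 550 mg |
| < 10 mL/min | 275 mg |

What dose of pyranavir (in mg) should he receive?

1500 mg

CrCl = (140 − 51) × 73.2 / (72 × 1.33) = 6514.8 / 95.76 ≈ 68.0 mL/min
CrCl ≈ 68 mL/min → bracket 50–74 mL/min.
Dose for this bracket: 1500 mg.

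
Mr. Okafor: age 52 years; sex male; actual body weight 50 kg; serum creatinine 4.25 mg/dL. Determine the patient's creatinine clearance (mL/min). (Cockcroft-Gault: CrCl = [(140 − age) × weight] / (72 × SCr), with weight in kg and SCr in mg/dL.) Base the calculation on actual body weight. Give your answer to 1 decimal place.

CrCl = (140 − 52) × 50 / (72 × 4.25) = 4400.0 / 306.00 ≈ 14.4 mL/min

14.4 mL/min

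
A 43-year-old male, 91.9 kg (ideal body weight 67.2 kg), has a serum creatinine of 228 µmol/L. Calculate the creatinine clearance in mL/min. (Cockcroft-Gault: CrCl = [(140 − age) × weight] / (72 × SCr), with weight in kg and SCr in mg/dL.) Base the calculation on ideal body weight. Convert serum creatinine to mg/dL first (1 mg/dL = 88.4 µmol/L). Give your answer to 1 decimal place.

SCr = 228 / 88.4 = 2.579 mg/dL
CrCl = (140 − 43) × 67.2 / (72 × 2.579) = 6518.4 / 185.69 ≈ 35.1 mL/min

35.1 mL/min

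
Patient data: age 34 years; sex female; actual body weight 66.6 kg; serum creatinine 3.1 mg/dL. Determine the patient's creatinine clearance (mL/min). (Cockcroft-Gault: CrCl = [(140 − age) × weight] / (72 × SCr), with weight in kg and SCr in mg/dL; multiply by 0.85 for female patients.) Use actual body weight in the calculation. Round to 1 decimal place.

CrCl = (140 − 34) × 66.6 / (72 × 3.1) × 0.85 = 7059.6 / 223.20 × 0.85 ≈ 26.9 mL/min

26.9 mL/min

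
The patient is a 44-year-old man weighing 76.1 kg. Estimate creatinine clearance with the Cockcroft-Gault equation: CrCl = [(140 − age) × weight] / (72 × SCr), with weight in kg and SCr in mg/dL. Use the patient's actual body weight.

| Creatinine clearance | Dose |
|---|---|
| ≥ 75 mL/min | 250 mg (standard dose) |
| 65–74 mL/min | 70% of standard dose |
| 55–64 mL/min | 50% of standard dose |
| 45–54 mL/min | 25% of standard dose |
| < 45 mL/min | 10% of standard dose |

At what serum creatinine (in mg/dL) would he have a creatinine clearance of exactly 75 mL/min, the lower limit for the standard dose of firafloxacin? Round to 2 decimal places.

1.35 mg/dL

Standard dose requires CrCl ≥ 75 mL/min.
Set (140 − 44) × 76.1 / (72 × SCr) = 75
SCr = (140 − 44) × 76.1 / (72 × 75) = 1.353 mg/dL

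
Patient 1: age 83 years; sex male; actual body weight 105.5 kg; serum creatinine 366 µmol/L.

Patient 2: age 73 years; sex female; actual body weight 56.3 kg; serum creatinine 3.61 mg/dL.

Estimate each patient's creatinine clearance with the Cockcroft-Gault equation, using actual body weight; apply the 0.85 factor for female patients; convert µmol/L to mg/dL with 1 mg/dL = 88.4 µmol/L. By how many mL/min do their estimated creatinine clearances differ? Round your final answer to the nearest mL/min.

Patient 1: SCr = 366 / 88.4 = 4.14 mg/dL
Patient 1: CrCl = (140 − 83) × 105.5 / (72 × 4.14) = 6013.5 / 298.08 ≈ 20.2 mL/min
Patient 2: CrCl = (140 − 73) × 56.3 / (72 × 3.61) × 0.85 = 3772.1 / 259.92 × 0.85 ≈ 12.3 mL/min
|20.2 − 12.3| = 7.9 mL/min

8 mL/min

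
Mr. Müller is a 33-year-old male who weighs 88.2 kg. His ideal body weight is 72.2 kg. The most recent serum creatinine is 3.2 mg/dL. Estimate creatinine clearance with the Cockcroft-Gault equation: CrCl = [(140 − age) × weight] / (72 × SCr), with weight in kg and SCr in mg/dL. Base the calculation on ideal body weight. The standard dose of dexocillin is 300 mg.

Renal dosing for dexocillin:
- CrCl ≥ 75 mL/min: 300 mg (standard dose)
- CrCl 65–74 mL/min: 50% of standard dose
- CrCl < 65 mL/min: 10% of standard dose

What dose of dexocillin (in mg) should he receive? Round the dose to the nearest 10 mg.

CrCl = (140 − 33) × 72.2 / (72 × 3.2) = 7725.4 / 230.40 ≈ 33.5 mL/min
CrCl ≈ 34 mL/min → bracket < 65 mL/min.
10% of 300 mg = 30 mg

30 mg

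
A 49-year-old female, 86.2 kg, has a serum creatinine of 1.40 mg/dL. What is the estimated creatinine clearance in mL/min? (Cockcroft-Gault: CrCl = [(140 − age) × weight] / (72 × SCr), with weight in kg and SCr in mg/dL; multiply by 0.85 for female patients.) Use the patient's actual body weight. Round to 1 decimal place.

CrCl = (140 − 49) × 86.2 / (72 × 1.4) × 0.85 = 7844.2 / 100.80 × 0.85 ≈ 66.1 mL/min

66.1 mL/min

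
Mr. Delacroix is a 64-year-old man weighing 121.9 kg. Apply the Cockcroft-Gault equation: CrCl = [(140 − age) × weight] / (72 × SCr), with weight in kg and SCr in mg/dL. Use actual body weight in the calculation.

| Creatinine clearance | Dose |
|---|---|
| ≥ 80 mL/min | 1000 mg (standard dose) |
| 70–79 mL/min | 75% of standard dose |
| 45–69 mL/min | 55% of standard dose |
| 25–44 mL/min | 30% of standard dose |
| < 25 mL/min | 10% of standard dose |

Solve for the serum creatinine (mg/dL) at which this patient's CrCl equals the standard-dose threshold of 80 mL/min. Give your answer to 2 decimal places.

Standard dose requires CrCl ≥ 80 mL/min.
Set (140 − 64) × 121.9 / (72 × SCr) = 80
SCr = (140 − 64) × 121.9 / (72 × 80) = 1.608 mg/dL

1.61 mg/dL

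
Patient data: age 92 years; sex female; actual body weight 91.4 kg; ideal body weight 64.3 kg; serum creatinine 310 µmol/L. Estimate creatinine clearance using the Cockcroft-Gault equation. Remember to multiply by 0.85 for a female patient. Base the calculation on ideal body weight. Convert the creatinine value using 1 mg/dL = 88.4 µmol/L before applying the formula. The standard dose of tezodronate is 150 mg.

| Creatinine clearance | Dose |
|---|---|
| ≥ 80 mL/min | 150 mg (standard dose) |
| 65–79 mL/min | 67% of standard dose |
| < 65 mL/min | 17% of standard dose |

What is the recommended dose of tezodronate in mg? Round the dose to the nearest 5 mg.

SCr = 310 / 88.4 = 3.507 mg/dL
CrCl = (140 − 92) × 64.3 / (72 × 3.507) × 0.85 = 3086.4 / 252.50 × 0.85 ≈ 10.4 mL/min
CrCl ≈ 10 mL/min → bracket < 65 mL/min.
17% of 150 mg = 25.5 mg → 25 mg

25 mg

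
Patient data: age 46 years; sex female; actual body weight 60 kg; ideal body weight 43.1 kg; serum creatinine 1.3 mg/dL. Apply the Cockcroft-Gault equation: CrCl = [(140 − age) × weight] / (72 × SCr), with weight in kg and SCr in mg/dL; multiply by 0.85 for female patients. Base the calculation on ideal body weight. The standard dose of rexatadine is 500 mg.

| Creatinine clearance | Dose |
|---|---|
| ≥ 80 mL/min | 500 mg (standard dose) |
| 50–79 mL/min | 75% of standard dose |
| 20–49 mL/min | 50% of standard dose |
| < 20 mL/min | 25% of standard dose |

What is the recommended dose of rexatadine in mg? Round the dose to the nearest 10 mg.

CrCl = (140 − 46) × 43.1 / (72 × 1.3) × 0.85 = 4051.4 / 93.60 × 0.85 ≈ 36.8 mL/min
CrCl ≈ 37 mL/min → bracket 20–49 mL/min.
50% of 500 mg = 250 mg

250 mg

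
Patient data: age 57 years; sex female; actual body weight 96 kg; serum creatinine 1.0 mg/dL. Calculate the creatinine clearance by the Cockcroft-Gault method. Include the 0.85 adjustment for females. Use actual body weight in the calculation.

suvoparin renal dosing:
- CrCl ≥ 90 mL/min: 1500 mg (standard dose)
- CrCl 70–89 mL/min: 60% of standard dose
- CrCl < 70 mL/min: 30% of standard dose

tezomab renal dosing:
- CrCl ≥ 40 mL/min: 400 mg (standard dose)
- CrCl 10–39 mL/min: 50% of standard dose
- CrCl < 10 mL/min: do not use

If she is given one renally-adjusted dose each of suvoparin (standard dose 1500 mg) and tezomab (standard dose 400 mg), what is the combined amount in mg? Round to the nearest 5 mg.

CrCl = (140 − 57) × 96 / (72 × 1) × 0.85 = 7968.0 / 72.00 × 0.85 ≈ 94.1 mL/min
CrCl ≈ 94 mL/min.
suvoparin: ≥ 90 mL/min → 100% of 1500 mg = 1500 mg.
tezomab: ≥ 40 mL/min → 100% of 400 mg = 400 mg.
Total = 1500 + 400 = 1900 mg.

1900 mg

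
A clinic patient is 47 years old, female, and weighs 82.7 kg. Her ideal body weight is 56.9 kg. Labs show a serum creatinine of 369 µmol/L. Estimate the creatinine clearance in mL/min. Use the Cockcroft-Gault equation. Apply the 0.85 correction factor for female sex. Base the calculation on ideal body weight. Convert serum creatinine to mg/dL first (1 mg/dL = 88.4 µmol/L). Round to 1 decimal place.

15.0 mL/min

SCr = 369 / 88.4 = 4.174 mg/dL
CrCl = (140 − 47) × 56.9 / (72 × 4.174) × 0.85 = 5291.7 / 300.53 × 0.85 ≈ 15.0 mL/min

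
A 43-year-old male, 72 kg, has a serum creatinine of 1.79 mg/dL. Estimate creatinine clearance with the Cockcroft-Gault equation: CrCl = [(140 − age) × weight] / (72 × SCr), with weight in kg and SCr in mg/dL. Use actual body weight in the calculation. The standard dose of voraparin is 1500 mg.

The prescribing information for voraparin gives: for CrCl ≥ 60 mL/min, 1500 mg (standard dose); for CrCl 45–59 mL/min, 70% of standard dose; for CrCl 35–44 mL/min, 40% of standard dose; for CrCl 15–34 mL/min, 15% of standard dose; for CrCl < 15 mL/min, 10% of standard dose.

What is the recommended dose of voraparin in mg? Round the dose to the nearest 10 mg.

CrCl = (140 − 43) × 72 / (72 × 1.79) = 6984.0 / 128.88 ≈ 54.2 mL/min
CrCl ≈ 54 mL/min → bracket 45–59 mL/min.
70% of 1500 mg = 1050 mg

1050 mg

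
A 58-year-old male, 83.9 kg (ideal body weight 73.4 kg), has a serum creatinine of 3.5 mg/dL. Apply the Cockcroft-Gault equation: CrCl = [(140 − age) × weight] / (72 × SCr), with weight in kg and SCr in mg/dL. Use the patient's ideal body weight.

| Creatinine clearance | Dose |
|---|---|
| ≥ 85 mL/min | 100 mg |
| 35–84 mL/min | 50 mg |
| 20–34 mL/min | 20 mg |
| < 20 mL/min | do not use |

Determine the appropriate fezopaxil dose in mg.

20 mg

CrCl = (140 − 58) × 73.4 / (72 × 3.5) = 6018.8 / 252.00 ≈ 23.9 mL/min
CrCl ≈ 24 mL/min → bracket 20–34 mL/min.
Dose for this bracket: 20 mg.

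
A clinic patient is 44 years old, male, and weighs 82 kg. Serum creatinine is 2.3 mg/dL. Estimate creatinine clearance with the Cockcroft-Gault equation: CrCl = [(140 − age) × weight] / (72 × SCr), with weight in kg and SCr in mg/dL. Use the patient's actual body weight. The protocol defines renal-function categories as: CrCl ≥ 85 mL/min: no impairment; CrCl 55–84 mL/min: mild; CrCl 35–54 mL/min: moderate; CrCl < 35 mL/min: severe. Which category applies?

moderate

CrCl = (140 − 44) × 82 / (72 × 2.3) = 7872.0 / 165.60 ≈ 47.5 mL/min
48 mL/min falls in the 'moderate' range.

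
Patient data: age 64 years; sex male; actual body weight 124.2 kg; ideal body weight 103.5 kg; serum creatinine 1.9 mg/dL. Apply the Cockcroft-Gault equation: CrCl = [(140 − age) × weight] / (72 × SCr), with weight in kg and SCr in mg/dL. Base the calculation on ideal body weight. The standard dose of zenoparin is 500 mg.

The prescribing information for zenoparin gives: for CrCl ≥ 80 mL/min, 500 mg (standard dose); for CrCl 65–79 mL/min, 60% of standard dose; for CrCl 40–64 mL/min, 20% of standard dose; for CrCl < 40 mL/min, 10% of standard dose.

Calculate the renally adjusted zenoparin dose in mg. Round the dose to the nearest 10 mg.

CrCl = (140 − 64) × 103.5 / (72 × 1.9) = 7866.0 / 136.80 ≈ 57.5 mL/min
CrCl ≈ 58 mL/min → bracket 40–64 mL/min.
20% of 500 mg = 100 mg

100 mg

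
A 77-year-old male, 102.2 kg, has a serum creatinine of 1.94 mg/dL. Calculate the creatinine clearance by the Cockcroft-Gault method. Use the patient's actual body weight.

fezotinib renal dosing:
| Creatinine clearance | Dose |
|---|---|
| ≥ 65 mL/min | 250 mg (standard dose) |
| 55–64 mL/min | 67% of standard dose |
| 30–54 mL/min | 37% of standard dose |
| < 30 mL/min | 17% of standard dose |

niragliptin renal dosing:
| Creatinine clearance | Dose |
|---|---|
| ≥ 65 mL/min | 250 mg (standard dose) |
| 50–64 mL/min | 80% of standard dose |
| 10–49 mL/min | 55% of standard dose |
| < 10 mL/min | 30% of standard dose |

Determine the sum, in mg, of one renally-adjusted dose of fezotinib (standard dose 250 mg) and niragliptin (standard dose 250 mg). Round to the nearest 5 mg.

230 mg

CrCl = (140 − 77) × 102.2 / (72 × 1.94) = 6438.6 / 139.68 ≈ 46.1 mL/min
CrCl ≈ 46 mL/min.
fezotinib: 30–54 mL/min → 37% of 250 mg = 92.5 mg.
niragliptin: 10–49 mL/min → 55% of 250 mg = 137.5 mg.
Total = 92.5 + 137.5 = 230 mg.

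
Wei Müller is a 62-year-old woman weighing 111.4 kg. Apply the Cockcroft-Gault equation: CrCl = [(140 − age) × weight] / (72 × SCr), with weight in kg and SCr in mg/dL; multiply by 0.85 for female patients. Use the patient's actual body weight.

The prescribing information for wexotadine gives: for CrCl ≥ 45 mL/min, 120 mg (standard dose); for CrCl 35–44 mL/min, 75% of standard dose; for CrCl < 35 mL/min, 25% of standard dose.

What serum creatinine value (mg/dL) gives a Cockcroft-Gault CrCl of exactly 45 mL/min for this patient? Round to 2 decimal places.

2.28 mg/dL

Standard dose requires CrCl ≥ 45 mL/min.
Set (140 − 62) × 111.4 × 0.85 / (72 × SCr) = 45
SCr = (140 − 62) × 111.4 × 0.85 / (72 × 45) = 2.280 mg/dL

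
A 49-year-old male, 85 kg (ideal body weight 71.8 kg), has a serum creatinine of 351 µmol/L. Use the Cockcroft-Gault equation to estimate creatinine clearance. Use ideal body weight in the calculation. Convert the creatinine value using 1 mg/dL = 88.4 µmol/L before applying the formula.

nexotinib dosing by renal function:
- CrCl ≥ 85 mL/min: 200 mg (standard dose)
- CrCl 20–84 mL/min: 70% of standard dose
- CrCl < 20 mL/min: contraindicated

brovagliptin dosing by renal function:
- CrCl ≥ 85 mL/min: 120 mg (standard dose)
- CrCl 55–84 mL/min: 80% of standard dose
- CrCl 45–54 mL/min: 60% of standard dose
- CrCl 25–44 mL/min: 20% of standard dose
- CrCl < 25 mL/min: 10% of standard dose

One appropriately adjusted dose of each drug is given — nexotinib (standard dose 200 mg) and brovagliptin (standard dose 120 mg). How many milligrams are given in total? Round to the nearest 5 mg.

150 mg

SCr = 351 / 88.4 = 3.971 mg/dL
CrCl = (140 − 49) × 71.8 / (72 × 3.971) = 6533.8 / 285.91 ≈ 22.9 mL/min
CrCl ≈ 23 mL/min.
nexotinib: 20–84 mL/min → 70% of 200 mg = 140 mg.
brovagliptin: < 25 mL/min → 10% of 120 mg = 12 mg.
Total = 140 + 12 = 152 mg.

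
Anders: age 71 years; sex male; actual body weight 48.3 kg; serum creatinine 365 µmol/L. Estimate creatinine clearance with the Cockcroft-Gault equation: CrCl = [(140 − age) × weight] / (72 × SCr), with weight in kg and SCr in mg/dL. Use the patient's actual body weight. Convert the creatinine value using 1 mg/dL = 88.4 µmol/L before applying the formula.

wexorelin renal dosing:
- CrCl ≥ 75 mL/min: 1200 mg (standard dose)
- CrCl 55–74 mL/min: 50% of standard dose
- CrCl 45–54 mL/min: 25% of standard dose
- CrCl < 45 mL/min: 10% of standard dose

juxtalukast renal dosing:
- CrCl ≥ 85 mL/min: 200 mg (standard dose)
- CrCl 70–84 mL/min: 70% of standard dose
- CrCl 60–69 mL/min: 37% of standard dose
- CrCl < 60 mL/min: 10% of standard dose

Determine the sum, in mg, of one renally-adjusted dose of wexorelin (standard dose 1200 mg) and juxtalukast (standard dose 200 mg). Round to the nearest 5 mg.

SCr = 365 / 88.4 = 4.129 mg/dL
CrCl = (140 − 71) × 48.3 / (72 × 4.129) = 3332.7 / 297.29 ≈ 11.2 mL/min
CrCl ≈ 11 mL/min.
wexorelin: < 45 mL/min → 10% of 1200 mg = 120 mg.
juxtalukast: < 60 mL/min → 10% of 200 mg = 20 mg.
Total = 120 + 20 = 140 mg.

140 mg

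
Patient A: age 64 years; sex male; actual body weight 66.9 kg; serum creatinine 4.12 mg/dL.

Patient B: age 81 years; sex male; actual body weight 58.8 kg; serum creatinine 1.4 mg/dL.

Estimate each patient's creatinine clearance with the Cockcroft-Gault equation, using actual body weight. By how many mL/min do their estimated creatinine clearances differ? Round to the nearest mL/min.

Patient A: CrCl = (140 − 64) × 66.9 / (72 × 4.12) = 5084.4 / 296.64 ≈ 17.1 mL/min
Patient B: CrCl = (140 − 81) × 58.8 / (72 × 1.4) = 3469.2 / 100.80 ≈ 34.4 mL/min
|17.1 − 34.4| = 17.3 mL/min

17 mL/min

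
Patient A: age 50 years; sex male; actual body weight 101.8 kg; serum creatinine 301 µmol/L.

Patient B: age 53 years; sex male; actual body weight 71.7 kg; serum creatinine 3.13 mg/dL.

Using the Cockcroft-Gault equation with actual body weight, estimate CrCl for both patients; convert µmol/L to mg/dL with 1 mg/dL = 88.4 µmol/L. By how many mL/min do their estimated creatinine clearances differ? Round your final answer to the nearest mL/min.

10 mL/min

Patient A: SCr = 301 / 88.4 = 3.405 mg/dL
Patient A: CrCl = (140 − 50) × 101.8 / (72 × 3.405) = 9162.0 / 245.16 ≈ 37.4 mL/min
Patient B: CrCl = (140 − 53) × 71.7 / (72 × 3.13) = 6237.9 / 225.36 ≈ 27.7 mL/min
|37.4 − 27.7| = 9.7 mL/min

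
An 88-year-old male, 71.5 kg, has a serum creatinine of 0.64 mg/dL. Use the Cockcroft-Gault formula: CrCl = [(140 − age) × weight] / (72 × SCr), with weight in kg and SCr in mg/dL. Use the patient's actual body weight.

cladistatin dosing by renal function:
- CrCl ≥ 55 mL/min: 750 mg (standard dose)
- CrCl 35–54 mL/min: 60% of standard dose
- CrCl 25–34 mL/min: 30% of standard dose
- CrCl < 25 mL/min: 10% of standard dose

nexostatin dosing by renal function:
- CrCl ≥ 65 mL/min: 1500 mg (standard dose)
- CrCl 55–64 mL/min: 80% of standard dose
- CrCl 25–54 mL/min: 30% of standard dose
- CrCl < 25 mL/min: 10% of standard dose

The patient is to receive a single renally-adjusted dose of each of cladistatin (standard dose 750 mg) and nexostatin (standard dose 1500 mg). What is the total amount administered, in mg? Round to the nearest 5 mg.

CrCl = (140 − 88) × 71.5 / (72 × 0.64) = 3718.0 / 46.08 ≈ 80.7 mL/min
CrCl ≈ 81 mL/min.
cladistatin: ≥ 55 mL/min → 100% of 750 mg = 750 mg.
nexostatin: ≥ 65 mL/min → 100% of 1500 mg = 1500 mg.
Total = 750 + 1500 = 2250 mg.

2250 mg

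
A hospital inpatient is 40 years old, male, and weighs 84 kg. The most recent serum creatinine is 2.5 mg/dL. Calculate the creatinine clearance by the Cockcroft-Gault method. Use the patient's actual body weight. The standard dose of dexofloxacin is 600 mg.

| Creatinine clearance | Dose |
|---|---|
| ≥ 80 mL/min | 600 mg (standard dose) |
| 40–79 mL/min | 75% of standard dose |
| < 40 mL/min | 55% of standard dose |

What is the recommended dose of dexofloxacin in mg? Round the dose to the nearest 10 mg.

450 mg

CrCl = (140 − 40) × 84 / (72 × 2.5) = 8400.0 / 180.00 ≈ 46.7 mL/min
CrCl ≈ 47 mL/min → bracket 40–79 mL/min.
75% of 600 mg = 450 mg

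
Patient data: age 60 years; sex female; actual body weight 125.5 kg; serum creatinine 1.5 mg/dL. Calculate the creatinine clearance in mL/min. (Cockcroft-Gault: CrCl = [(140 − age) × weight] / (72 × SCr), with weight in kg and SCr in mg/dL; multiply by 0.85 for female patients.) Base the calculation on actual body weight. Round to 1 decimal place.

CrCl = (140 − 60) × 125.5 / (72 × 1.5) × 0.85 = 10040.0 / 108.00 × 0.85 ≈ 79.0 mL/min

79.0 mL/min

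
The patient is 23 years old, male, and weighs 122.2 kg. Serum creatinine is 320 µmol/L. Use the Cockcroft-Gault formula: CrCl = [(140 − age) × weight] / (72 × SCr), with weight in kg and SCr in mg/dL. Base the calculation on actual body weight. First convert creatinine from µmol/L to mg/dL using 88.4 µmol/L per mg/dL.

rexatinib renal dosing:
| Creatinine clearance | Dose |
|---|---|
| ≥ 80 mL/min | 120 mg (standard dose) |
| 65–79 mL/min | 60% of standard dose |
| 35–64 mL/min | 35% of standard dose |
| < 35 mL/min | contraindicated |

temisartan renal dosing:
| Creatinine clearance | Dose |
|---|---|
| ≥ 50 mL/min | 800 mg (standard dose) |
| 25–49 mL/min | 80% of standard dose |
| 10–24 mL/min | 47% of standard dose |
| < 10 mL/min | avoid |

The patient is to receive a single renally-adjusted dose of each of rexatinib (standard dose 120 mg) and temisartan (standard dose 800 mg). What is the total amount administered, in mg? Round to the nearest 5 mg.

SCr = 320 / 88.4 = 3.62 mg/dL
CrCl = (140 − 23) × 122.2 / (72 × 3.62) = 14297.4 / 260.64 ≈ 54.9 mL/min
CrCl ≈ 55 mL/min.
rexatinib: 35–64 mL/min → 35% of 120 mg = 42 mg.
temisartan: ≥ 50 mL/min → 100% of 800 mg = 800 mg.
Total = 42 + 800 = 842 mg.

840 mg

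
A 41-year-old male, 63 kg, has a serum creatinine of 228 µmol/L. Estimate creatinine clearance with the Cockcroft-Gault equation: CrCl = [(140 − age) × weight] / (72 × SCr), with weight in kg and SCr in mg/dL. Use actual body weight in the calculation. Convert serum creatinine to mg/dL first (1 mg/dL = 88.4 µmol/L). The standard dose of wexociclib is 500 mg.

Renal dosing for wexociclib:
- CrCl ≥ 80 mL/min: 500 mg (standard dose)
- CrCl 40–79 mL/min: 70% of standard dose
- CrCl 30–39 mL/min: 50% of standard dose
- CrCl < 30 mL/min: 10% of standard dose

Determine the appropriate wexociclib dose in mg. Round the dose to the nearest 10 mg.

SCr = 228 / 88.4 = 2.579 mg/dL
CrCl = (140 − 41) × 63 / (72 × 2.579) = 6237.0 / 185.69 ≈ 33.6 mL/min
CrCl ≈ 34 mL/min → bracket 30–39 mL/min.
50% of 500 mg = 250 mg

250 mg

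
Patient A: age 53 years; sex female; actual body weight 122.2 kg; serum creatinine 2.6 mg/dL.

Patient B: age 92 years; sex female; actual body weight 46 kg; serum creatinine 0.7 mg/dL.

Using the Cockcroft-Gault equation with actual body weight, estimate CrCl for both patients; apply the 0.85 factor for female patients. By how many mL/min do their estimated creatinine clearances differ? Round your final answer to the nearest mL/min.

11 mL/min

Patient A: CrCl = (140 − 53) × 122.2 / (72 × 2.6) × 0.85 = 10631.4 / 187.20 × 0.85 ≈ 48.3 mL/min
Patient B: CrCl = (140 − 92) × 46 / (72 × 0.7) × 0.85 = 2208.0 / 50.40 × 0.85 ≈ 37.2 mL/min
|48.3 − 37.2| = 11.1 mL/min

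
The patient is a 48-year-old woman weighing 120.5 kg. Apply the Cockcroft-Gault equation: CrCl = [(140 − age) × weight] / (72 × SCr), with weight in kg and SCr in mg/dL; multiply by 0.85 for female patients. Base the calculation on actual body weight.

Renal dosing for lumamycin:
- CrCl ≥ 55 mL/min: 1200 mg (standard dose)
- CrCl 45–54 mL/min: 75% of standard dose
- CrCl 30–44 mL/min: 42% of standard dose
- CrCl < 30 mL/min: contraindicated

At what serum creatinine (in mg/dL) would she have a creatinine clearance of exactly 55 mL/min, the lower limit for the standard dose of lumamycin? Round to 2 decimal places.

Standard dose requires CrCl ≥ 55 mL/min.
Set (140 − 48) × 120.5 × 0.85 / (72 × SCr) = 55
SCr = (140 − 48) × 120.5 × 0.85 / (72 × 55) = 2.380 mg/dL

2.38 mg/dL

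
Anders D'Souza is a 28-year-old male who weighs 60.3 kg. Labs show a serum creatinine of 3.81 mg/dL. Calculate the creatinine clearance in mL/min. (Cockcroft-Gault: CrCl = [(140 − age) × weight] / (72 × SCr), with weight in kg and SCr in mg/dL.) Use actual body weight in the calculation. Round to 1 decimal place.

CrCl = (140 − 28) × 60.3 / (72 × 3.81) = 6753.6 / 274.32 ≈ 24.6 mL/min

24.6 mL/min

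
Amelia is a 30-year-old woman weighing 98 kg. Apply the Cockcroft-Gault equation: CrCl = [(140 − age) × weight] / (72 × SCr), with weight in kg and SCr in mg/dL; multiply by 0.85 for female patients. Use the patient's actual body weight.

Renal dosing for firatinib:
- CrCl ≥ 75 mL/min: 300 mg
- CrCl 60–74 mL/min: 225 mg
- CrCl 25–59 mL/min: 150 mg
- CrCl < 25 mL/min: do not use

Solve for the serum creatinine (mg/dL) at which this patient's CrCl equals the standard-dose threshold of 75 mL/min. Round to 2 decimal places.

1.70 mg/dL

Standard dose requires CrCl ≥ 75 mL/min.
Set (140 − 30) × 98 × 0.85 / (72 × SCr) = 75
SCr = (140 − 30) × 98 × 0.85 / (72 × 75) = 1.697 mg/dL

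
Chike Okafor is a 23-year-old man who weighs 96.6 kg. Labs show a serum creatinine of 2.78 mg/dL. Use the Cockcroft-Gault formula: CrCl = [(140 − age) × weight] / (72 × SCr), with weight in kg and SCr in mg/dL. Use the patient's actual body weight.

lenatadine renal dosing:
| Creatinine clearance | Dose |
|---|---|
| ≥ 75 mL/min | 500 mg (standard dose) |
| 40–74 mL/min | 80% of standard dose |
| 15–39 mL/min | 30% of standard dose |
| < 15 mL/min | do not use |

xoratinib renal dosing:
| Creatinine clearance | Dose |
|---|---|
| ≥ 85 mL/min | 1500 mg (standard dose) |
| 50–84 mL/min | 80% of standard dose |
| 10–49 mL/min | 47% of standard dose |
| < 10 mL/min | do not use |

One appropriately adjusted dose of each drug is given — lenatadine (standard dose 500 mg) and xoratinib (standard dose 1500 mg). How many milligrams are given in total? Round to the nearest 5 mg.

1600 mg

CrCl = (140 − 23) × 96.6 / (72 × 2.78) = 11302.2 / 200.16 ≈ 56.5 mL/min
CrCl ≈ 56 mL/min.
lenatadine: 40–74 mL/min → 80% of 500 mg = 400 mg.
xoratinib: 50–84 mL/min → 80% of 1500 mg = 1200 mg.
Total = 400 + 1200 = 1600 mg.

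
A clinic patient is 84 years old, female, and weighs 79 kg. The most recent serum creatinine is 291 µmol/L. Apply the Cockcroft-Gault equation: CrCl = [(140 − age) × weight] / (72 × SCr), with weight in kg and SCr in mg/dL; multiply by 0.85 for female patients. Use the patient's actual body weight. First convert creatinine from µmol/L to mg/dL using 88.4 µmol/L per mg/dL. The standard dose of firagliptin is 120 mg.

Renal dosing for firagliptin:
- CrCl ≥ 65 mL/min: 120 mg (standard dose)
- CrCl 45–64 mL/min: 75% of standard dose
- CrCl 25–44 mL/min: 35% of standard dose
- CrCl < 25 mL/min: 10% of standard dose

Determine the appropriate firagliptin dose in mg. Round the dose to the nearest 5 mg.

SCr = 291 / 88.4 = 3.292 mg/dL
CrCl = (140 − 84) × 79 / (72 × 3.292) × 0.85 = 4424.0 / 237.02 × 0.85 ≈ 15.9 mL/min
CrCl ≈ 16 mL/min → bracket < 25 mL/min.
10% of 120 mg = 12 mg → 10 mg

10 mg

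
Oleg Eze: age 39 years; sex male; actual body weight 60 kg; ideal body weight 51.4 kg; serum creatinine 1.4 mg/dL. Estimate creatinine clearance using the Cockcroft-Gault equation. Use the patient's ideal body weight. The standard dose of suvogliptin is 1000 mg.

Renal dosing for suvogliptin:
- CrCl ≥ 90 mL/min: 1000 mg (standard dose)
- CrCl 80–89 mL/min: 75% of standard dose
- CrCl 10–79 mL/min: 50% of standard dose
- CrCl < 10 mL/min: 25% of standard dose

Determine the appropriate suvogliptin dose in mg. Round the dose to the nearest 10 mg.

500 mg

CrCl = (140 − 39) × 51.4 / (72 × 1.4) = 5191.4 / 100.80 ≈ 51.5 mL/min
CrCl ≈ 52 mL/min → bracket 10–79 mL/min.
50% of 1000 mg = 500 mg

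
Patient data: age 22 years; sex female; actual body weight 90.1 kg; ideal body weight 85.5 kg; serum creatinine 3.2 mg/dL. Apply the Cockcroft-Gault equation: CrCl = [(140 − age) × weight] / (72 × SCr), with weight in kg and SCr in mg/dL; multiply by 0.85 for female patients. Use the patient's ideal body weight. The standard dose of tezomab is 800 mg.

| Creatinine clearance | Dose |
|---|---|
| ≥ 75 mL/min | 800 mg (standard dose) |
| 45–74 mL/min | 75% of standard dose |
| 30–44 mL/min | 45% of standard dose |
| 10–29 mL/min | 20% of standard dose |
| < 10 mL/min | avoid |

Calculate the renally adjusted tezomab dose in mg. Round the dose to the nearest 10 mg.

CrCl = (140 − 22) × 85.5 / (72 × 3.2) × 0.85 = 10089.0 / 230.40 × 0.85 ≈ 37.2 mL/min
CrCl ≈ 37 mL/min → bracket 30–44 mL/min.
45% of 800 mg = 360 mg

360 mg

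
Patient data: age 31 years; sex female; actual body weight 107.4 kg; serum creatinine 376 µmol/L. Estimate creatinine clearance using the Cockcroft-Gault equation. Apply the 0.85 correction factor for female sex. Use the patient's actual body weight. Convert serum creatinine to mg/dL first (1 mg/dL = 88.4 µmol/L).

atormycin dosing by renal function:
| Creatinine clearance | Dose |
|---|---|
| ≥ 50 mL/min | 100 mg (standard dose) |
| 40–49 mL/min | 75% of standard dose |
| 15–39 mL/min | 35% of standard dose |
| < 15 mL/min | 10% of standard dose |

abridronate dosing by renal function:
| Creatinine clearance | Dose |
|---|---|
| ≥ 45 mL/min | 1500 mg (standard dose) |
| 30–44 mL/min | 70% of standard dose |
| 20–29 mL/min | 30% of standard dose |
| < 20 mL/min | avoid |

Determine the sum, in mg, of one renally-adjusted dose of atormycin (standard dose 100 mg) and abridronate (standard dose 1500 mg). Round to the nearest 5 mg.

SCr = 376 / 88.4 = 4.253 mg/dL
CrCl = (140 − 31) × 107.4 / (72 × 4.253) × 0.85 = 11706.6 / 306.22 × 0.85 ≈ 32.5 mL/min
CrCl ≈ 32 mL/min.
atormycin: 15–39 mL/min → 35% of 100 mg = 35 mg.
abridronate: 30–44 mL/min → 70% of 1500 mg = 1050 mg.
Total = 35 + 1050 = 1085 mg.

1085 mg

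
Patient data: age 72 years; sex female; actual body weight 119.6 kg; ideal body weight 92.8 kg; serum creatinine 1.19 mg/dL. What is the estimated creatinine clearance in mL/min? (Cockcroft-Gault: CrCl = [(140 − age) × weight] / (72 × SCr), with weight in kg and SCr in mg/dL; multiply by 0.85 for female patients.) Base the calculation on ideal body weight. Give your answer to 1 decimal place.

62.6 mL/min

CrCl = (140 − 72) × 92.8 / (72 × 1.19) × 0.85 = 6310.4 / 85.68 × 0.85 ≈ 62.6 mL/min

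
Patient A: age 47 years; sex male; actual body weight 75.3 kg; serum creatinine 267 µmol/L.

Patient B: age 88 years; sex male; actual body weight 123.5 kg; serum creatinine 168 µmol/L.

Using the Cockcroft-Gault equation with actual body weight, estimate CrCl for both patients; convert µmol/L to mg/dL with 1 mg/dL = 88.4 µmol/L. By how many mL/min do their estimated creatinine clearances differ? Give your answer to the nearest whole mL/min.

15 mL/min

Patient A: SCr = 267 / 88.4 = 3.02 mg/dL
Patient A: CrCl = (140 − 47) × 75.3 / (72 × 3.02) = 7002.9 / 217.44 ≈ 32.2 mL/min
Patient B: SCr = 168 / 88.4 = 1.9 mg/dL
Patient B: CrCl = (140 − 88) × 123.5 / (72 × 1.9) = 6422.0 / 136.80 ≈ 46.9 mL/min
|32.2 − 46.9| = 14.7 mL/min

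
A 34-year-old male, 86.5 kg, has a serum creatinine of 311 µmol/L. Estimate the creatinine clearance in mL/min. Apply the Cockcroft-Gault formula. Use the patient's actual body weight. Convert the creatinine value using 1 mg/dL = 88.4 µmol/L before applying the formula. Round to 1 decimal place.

36.2 mL/min

SCr = 311 / 88.4 = 3.518 mg/dL
CrCl = (140 − 34) × 86.5 / (72 × 3.518) = 9169.0 / 253.30 ≈ 36.2 mL/min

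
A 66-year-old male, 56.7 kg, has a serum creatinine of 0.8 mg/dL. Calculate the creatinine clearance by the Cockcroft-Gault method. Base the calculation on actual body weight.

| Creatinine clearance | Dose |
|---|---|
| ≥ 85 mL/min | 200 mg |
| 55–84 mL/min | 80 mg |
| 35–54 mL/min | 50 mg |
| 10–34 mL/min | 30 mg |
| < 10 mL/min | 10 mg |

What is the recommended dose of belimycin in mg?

80 mg

CrCl = (140 − 66) × 56.7 / (72 × 0.8) = 4195.8 / 57.60 ≈ 72.8 mL/min
CrCl ≈ 73 mL/min → bracket 55–84 mL/min.
Dose for this bracket: 80 mg.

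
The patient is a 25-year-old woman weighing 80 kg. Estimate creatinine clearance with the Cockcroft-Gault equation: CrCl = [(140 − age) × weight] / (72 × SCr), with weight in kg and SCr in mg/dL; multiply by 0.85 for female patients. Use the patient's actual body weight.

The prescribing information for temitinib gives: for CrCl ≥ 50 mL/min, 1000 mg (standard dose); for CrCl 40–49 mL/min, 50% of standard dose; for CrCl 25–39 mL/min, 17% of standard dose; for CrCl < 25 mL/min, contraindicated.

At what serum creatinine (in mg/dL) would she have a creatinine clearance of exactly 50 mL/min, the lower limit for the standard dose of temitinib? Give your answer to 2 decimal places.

2.17 mg/dL

Standard dose requires CrCl ≥ 50 mL/min.
Set (140 − 25) × 80 × 0.85 / (72 × SCr) = 50
SCr = (140 − 25) × 80 × 0.85 / (72 × 50) = 2.172 mg/dL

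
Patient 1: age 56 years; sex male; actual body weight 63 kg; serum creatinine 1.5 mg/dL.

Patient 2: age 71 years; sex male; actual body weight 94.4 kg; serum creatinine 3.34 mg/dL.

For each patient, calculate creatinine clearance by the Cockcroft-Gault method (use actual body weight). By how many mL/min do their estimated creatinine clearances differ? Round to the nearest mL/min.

Patient 1: CrCl = (140 − 56) × 63 / (72 × 1.5) = 5292.0 / 108.00 ≈ 49.0 mL/min
Patient 2: CrCl = (140 − 71) × 94.4 / (72 × 3.34) = 6513.6 / 240.48 ≈ 27.1 mL/min
|49.0 − 27.1| = 21.9 mL/min

22 mL/min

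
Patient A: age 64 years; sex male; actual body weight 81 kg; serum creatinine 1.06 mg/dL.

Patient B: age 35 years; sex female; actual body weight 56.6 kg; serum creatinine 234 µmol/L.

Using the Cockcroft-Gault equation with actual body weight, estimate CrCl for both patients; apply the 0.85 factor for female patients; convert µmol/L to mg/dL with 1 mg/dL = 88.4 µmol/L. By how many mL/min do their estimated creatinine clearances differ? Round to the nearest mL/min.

Patient A: CrCl = (140 − 64) × 81 / (72 × 1.06) = 6156.0 / 76.32 ≈ 80.7 mL/min
Patient B: SCr = 234 / 88.4 = 2.647 mg/dL
Patient B: CrCl = (140 − 35) × 56.6 / (72 × 2.647) × 0.85 = 5943.0 / 190.58 × 0.85 ≈ 26.5 mL/min
|80.7 − 26.5| = 54.2 mL/min

54 mL/min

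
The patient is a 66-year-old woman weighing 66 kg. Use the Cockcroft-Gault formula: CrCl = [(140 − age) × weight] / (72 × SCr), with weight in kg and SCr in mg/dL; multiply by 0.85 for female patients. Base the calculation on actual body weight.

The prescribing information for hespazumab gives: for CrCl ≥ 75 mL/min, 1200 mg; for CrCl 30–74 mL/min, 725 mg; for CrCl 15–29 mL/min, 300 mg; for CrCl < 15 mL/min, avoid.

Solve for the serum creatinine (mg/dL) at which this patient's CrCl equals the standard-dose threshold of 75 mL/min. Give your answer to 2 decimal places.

Standard dose requires CrCl ≥ 75 mL/min.
Set (140 − 66) × 66 × 0.85 / (72 × SCr) = 75
SCr = (140 − 66) × 66 × 0.85 / (72 × 75) = 0.769 mg/dL

0.77 mg/dL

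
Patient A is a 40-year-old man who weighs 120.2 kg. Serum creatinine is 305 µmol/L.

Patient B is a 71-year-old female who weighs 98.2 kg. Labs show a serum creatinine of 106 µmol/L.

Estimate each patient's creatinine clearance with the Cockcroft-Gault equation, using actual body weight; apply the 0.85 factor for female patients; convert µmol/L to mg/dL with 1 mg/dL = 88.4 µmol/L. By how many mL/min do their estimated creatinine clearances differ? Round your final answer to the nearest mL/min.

Patient A: SCr = 305 / 88.4 = 3.45 mg/dL
Patient A: CrCl = (140 − 40) × 120.2 / (72 × 3.45) = 12020.0 / 248.40 ≈ 48.4 mL/min
Patient B: SCr = 106 / 88.4 = 1.199 mg/dL
Patient B: CrCl = (140 − 71) × 98.2 / (72 × 1.199) × 0.85 = 6775.8 / 86.33 × 0.85 ≈ 66.7 mL/min
|48.4 − 66.7| = 18.3 mL/min

18 mL/min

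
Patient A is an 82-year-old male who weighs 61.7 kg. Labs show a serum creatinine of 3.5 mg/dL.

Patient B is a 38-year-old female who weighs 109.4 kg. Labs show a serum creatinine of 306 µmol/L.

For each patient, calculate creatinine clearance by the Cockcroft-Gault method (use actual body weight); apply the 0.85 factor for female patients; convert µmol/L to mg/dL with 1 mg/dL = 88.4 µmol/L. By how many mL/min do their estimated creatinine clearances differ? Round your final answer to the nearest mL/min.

24 mL/min

Patient A: CrCl = (140 − 82) × 61.7 / (72 × 3.5) = 3578.6 / 252.00 ≈ 14.2 mL/min
Patient B: SCr = 306 / 88.4 = 3.462 mg/dL
Patient B: CrCl = (140 − 38) × 109.4 / (72 × 3.462) × 0.85 = 11158.8 / 249.26 × 0.85 ≈ 38.1 mL/min
|14.2 − 38.1| = 23.9 mL/min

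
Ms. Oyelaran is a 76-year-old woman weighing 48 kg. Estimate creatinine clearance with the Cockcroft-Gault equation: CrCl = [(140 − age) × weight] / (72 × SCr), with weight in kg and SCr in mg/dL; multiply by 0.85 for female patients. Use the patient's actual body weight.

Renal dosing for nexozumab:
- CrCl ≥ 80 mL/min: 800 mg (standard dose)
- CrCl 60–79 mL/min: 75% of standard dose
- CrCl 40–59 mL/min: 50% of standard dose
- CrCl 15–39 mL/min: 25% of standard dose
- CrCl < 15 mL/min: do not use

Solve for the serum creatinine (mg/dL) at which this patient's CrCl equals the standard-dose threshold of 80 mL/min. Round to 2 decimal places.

0.45 mg/dL

Standard dose requires CrCl ≥ 80 mL/min.
Set (140 − 76) × 48 × 0.85 / (72 × SCr) = 80
SCr = (140 − 76) × 48 × 0.85 / (72 × 80) = 0.453 mg/dL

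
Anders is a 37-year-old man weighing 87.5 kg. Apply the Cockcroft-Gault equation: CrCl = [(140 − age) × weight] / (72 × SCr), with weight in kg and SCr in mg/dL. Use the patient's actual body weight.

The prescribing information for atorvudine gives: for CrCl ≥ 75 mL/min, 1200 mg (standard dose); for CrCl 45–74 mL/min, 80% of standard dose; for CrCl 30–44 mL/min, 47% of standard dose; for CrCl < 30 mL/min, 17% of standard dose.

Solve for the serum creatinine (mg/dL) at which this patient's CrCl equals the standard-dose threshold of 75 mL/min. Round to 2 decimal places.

1.67 mg/dL

Standard dose requires CrCl ≥ 75 mL/min.
Set (140 − 37) × 87.5 / (72 × SCr) = 75
SCr = (140 − 37) × 87.5 / (72 × 75) = 1.669 mg/dL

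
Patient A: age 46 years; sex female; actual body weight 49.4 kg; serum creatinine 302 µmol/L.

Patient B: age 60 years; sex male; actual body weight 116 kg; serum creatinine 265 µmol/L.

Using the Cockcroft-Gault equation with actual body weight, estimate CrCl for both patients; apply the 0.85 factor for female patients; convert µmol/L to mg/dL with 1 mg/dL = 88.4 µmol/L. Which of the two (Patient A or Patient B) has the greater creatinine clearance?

Patient B

Patient A: SCr = 302 / 88.4 = 3.416 mg/dL
Patient A: CrCl = (140 − 46) × 49.4 / (72 × 3.416) × 0.85 = 4643.6 / 245.95 × 0.85 ≈ 16.0 mL/min
Patient B: SCr = 265 / 88.4 = 2.998 mg/dL
Patient B: CrCl = (140 − 60) × 116 / (72 × 2.998) = 9280.0 / 215.86 ≈ 43.0 mL/min
16.0 vs 43.0 mL/min → Patient B is higher.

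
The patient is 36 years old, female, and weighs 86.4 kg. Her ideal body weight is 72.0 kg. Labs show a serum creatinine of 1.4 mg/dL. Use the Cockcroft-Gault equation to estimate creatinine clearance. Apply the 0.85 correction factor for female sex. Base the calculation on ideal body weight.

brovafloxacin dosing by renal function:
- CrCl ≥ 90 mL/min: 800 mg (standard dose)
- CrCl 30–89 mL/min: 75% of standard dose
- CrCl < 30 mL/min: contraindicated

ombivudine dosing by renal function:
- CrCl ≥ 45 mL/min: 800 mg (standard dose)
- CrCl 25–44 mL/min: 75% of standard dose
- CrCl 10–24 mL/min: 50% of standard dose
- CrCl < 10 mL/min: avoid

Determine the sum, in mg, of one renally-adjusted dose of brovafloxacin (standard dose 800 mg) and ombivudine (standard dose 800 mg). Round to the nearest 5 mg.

1400 mg

CrCl = (140 − 36) × 72 / (72 × 1.4) × 0.85 = 7488.0 / 100.80 × 0.85 ≈ 63.1 mL/min
CrCl ≈ 63 mL/min.
brovafloxacin: 30–89 mL/min → 75% of 800 mg = 600 mg.
ombivudine: ≥ 45 mL/min → 100% of 800 mg = 800 mg.
Total = 600 + 800 = 1400 mg.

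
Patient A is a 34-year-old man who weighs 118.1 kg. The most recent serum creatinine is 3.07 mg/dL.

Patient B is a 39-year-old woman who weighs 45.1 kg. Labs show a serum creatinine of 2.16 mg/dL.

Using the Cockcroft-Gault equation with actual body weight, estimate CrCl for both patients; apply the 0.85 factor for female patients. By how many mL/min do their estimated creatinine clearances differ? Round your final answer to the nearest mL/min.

32 mL/min

Patient A: CrCl = (140 − 34) × 118.1 / (72 × 3.07) = 12518.6 / 221.04 ≈ 56.6 mL/min
Patient B: CrCl = (140 − 39) × 45.1 / (72 × 2.16) × 0.85 = 4555.1 / 155.52 × 0.85 ≈ 24.9 mL/min
|56.6 − 24.9| = 31.7 mL/min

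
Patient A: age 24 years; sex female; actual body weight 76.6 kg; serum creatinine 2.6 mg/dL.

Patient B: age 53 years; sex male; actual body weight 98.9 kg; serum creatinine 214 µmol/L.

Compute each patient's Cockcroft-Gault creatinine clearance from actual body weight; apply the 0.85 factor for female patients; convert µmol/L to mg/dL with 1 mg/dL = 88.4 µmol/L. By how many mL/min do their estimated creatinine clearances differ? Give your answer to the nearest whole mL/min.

9 mL/min

Patient A: CrCl = (140 − 24) × 76.6 / (72 × 2.6) × 0.85 = 8885.6 / 187.20 × 0.85 ≈ 40.3 mL/min
Patient B: SCr = 214 / 88.4 = 2.421 mg/dL
Patient B: CrCl = (140 − 53) × 98.9 / (72 × 2.421) = 8604.3 / 174.31 ≈ 49.4 mL/min
|40.3 − 49.4| = 9.1 mL/min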